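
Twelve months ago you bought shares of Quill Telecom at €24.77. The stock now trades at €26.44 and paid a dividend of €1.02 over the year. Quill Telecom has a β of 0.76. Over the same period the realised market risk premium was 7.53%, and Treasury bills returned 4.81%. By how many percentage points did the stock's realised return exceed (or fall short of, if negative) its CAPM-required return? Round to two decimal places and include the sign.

Realised HPR = (P1 + D1 − P0) / P0 = (26.44 + 1.02 − 24.77) / 24.77 = 2.69 / 24.77 = 10.8599%
CAPM required = R_f + β·MRP = 4.81% + 0.76 × 7.53% = 10.5328%
α = realised − required = 10.8599% − 10.5328% = +0.33%

+0.33%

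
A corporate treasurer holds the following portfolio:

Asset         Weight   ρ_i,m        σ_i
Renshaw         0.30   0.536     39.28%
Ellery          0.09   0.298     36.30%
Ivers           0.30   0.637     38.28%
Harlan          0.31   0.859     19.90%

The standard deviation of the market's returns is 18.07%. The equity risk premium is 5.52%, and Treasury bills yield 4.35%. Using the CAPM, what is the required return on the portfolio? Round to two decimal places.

β_Renshaw = 0.536 × 39.28% / 18.07% = 1.1651
β_Ellery = 0.298 × 36.30% / 18.07% = 0.5986
β_Ivers = 0.637 × 38.28% / 18.07% = 1.3494
β_Harlan = 0.859 × 19.90% / 18.07% = 0.9460
β_P = Σ w_i β_i = 0.30×1.1651 + 0.09×0.5986 + 0.30×1.3494 + 0.31×0.9460 = 1.1015
E(R_P) = R_f + β_P × MRP = 4.35% + 1.1015 × 5.52% = 10.43%

10.43%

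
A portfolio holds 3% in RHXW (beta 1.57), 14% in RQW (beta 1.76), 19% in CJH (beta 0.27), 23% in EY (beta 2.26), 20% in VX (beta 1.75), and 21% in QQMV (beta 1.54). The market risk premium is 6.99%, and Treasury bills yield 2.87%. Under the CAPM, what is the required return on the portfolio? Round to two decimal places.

13.62%

β_P = Σ w_i β_i = 0.03×1.57 + 0.14×1.76 + 0.19×0.27 + 0.23×2.26 + 0.20×1.75 + 0.21×1.54 = 1.5380
E(R_P) = R_f + β_P × MRP = 2.87% + 1.5380 × 6.99% = 13.62%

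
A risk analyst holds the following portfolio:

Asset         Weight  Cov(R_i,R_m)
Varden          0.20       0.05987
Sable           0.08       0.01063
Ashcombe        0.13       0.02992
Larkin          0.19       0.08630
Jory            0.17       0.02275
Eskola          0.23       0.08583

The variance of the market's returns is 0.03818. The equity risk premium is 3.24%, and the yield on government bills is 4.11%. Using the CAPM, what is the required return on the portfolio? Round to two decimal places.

8.92%

β_Varden = 0.05987 / 0.03818 = 1.5681
β_Sable = 0.01063 / 0.03818 = 0.2784
β_Ashcombe = 0.02992 / 0.03818 = 0.7837
β_Larkin = 0.08630 / 0.03818 = 2.2603
β_Jory = 0.02275 / 0.03818 = 0.5959
β_Eskola = 0.08583 / 0.03818 = 2.2480
β_P = Σ w_i β_i = 0.20×1.5681 + 0.08×0.2784 + 0.13×0.7837 + 0.19×2.2603 + 0.17×0.5959 + 0.23×2.2480 = 1.4856
E(R_P) = R_f + β_P × MRP = 4.11% + 1.4856 × 3.24% = 8.92%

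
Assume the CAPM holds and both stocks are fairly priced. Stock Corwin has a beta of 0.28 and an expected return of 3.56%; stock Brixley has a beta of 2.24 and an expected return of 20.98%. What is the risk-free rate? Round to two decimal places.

Both satisfy E(R) = R_f + β·MRP, so the slope of the SML is
MRP = (20.98% − 3.56%) / (2.24 − 0.28) = 17.42% / 1.96 = 8.8878%
R_f = E(R_Corwin) − β_Corwin·MRP = 3.56% − 0.28 × 8.8878% = 1.0714%

1.07%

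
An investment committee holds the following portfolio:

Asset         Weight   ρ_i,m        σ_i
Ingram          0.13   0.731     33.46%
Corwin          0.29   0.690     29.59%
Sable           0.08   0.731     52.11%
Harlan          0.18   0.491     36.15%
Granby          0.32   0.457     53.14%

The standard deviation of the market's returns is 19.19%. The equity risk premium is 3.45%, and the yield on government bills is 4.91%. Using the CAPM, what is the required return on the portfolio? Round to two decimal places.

β_Ingram = 0.731 × 33.46% / 19.19% = 1.2746
β_Corwin = 0.690 × 29.59% / 19.19% = 1.0639
β_Sable = 0.731 × 52.11% / 19.19% = 1.9850
β_Harlan = 0.491 × 36.15% / 19.19% = 0.9249
β_Granby = 0.457 × 53.14% / 19.19% = 1.2655
β_P = Σ w_i β_i = 0.13×1.2746 + 0.29×1.0639 + 0.08×1.9850 + 0.18×0.9249 + 0.32×1.2655 = 1.2045
E(R_P) = R_f + β_P × MRP = 4.91% + 1.2045 × 3.45% = 9.07%

9.07%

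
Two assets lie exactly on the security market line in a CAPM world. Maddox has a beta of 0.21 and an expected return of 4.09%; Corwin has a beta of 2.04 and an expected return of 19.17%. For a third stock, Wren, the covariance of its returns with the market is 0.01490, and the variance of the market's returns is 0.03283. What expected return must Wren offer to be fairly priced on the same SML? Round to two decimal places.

MRP = (19.17% − 4.09%) / (2.04 − 0.21) = 8.2404%
R_f = 4.09% − 0.21 × 8.2404% = 2.3595%
β_Wren = Cov / Var(R_m) = 0.01490 / 0.03283 = 0.4539
E(R_Wren) = R_f + β × MRP = 2.3595% + 0.4539 × 8.2404% = 6.10%

6.10%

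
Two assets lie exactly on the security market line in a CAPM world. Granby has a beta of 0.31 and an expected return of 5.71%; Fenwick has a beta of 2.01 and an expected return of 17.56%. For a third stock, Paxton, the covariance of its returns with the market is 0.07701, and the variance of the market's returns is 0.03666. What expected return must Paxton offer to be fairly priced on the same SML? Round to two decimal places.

18.19%

MRP = (17.56% − 5.71%) / (2.01 − 0.31) = 6.9706%
R_f = 5.71% − 0.31 × 6.9706% = 3.5491%
β_Paxton = Cov / Var(R_m) = 0.07701 / 0.03666 = 2.1007
E(R_Paxton) = R_f + β × MRP = 3.5491% + 2.1007 × 6.9706% = 18.19%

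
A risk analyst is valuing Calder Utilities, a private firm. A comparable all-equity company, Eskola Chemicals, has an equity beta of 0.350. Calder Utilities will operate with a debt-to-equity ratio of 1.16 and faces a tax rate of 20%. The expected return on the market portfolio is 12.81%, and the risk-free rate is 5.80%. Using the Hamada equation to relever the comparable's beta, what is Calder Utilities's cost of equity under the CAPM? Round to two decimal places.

β_L = β_U × [1 + (1 − t)(D/E)] = 0.350 × [1 + (1 − 0.20) × 1.16]
    = 0.350 × [1 + 0.80 × 1.16] = 0.350 × 1.9280 = 0.6748
MRP = 12.81% − 5.80% = 7.01%
E(R) = R_f + β_L × MRP = 5.80% + 0.6748 × 7.01% = 10.53%

10.53%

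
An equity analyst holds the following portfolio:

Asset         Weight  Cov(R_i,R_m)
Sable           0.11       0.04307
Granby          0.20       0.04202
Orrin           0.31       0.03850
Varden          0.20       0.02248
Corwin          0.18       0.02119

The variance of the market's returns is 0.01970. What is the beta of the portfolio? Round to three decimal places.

1.695

β_Sable = 0.04307 / 0.01970 = 2.1863
β_Granby = 0.04202 / 0.01970 = 2.1330
β_Orrin = 0.03850 / 0.01970 = 1.9543
β_Varden = 0.02248 / 0.01970 = 1.1411
β_Corwin = 0.02119 / 0.01970 = 1.0756
β_P = Σ w_i β_i = 0.11×2.1863 + 0.20×2.1330 + 0.31×1.9543 + 0.20×1.1411 + 0.18×1.0756 = 1.6948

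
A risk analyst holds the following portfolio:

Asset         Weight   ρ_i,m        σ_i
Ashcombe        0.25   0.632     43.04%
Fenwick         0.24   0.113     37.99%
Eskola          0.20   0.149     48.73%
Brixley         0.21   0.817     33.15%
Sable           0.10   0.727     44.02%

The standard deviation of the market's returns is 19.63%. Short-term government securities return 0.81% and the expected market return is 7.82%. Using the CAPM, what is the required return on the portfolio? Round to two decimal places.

7.30%

β_Ashcombe = 0.632 × 43.04% / 19.63% = 1.3857
β_Fenwick = 0.113 × 37.99% / 19.63% = 0.2187
β_Eskola = 0.149 × 48.73% / 19.63% = 0.3699
β_Brixley = 0.817 × 33.15% / 19.63% = 1.3797
β_Sable = 0.727 × 44.02% / 19.63% = 1.6303
β_P = Σ w_i β_i = 0.25×1.3857 + 0.24×0.2187 + 0.20×0.3699 + 0.21×1.3797 + 0.10×1.6303 = 0.9257
MRP = 7.82% − 0.81% = 7.01%
E(R_P) = R_f + β_P × MRP = 0.81% + 0.9257 × 7.01% = 7.30%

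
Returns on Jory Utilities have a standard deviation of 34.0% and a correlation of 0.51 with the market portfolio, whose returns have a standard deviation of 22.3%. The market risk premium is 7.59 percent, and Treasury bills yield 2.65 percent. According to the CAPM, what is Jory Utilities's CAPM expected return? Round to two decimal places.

β = ρ × σ_i / σ_m = 0.51 × 34.0% / 22.3% = 0.7776
E(R) = 2.65% + 0.7776 × 7.59% = 8.55%

8.55%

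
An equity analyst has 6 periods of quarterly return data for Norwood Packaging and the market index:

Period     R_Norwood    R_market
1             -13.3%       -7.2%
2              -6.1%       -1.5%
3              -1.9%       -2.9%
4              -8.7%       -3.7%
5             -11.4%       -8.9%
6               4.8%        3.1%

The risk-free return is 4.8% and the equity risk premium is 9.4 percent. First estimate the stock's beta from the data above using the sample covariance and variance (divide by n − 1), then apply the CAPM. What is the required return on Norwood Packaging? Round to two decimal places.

18.28%

Mean R_i = (-13.3 − 6.1 − 1.9 − 8.7 − 11.4 + 4.8) / 6 = -6.1000%
Mean R_m = (-7.2 − 1.5 − 2.9 − 3.7 − 8.9 + 3.1) / 6 = -3.5167%
Σ(R_i − R̄_i)(R_m − R̄_m) = 130.2400  ⇒  Cov = 130.2400 / 5 = 26.0480
Σ(R_m − R̄_m)² = 90.8083  ⇒  Var(R_m) = 90.8083 / 5 = 18.1617
β = Cov / Var(R_m) = 26.0480 / 18.1617 = 1.4342
E(R) = R_f + β × MRP = 4.8% + 1.4342 × 9.4% = 18.28%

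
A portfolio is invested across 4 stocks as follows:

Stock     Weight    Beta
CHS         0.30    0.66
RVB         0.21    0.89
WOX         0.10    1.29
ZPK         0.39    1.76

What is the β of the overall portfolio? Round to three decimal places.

β_P = Σ w_i β_i = 0.30×0.66 + 0.21×0.89 + 0.10×1.29 + 0.39×1.76 = 1.2003

1.200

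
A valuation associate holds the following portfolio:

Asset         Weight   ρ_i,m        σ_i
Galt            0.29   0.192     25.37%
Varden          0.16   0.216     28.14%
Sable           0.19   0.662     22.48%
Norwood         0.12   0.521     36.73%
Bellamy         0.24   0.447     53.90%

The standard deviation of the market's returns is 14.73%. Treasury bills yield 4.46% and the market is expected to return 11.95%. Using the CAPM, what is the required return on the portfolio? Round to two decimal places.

β_Galt = 0.192 × 25.37% / 14.73% = 0.3307
β_Varden = 0.216 × 28.14% / 14.73% = 0.4126
β_Sable = 0.662 × 22.48% / 14.73% = 1.0103
β_Norwood = 0.521 × 36.73% / 14.73% = 1.2991
β_Bellamy = 0.447 × 53.90% / 14.73% = 1.6357
β_P = Σ w_i β_i = 0.29×0.3307 + 0.16×0.4126 + 0.19×1.0103 + 0.12×1.2991 + 0.24×1.6357 = 0.9023
MRP = 11.95% − 4.46% = 7.49%
E(R_P) = R_f + β_P × MRP = 4.46% + 0.9023 × 7.49% = 11.22%

11.22%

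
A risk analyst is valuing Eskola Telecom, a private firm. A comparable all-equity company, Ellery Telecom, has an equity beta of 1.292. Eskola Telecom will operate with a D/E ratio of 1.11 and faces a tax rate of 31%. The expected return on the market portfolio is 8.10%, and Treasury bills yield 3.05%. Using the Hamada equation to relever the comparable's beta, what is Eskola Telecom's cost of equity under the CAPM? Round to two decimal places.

14.57%

β_L = β_U × [1 + (1 − t)(D/E)] = 1.292 × [1 + (1 − 0.31) × 1.11]
    = 1.292 × [1 + 0.69 × 1.11] = 1.292 × 1.7659 = 2.2815
MRP = 8.10% − 3.05% = 5.05%
E(R) = R_f + β_L × MRP = 3.05% + 2.2815 × 5.05% = 14.57%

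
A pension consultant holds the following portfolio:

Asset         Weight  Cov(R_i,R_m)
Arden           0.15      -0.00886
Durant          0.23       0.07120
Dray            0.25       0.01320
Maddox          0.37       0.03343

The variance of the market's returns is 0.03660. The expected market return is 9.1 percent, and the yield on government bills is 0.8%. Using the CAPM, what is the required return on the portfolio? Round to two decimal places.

β_Arden = -0.00886 / 0.03660 = -0.2421
β_Durant = 0.07120 / 0.03660 = 1.9454
β_Dray = 0.01320 / 0.03660 = 0.3607
β_Maddox = 0.03343 / 0.03660 = 0.9134
β_P = Σ w_i β_i = 0.15×-0.2421 + 0.23×1.9454 + 0.25×0.3607 + 0.37×0.9134 = 0.8393
MRP = 9.1% − 0.8% = 8.30%
E(R_P) = R_f + β_P × MRP = 0.8% + 0.8393 × 8.3% = 7.77%

7.77%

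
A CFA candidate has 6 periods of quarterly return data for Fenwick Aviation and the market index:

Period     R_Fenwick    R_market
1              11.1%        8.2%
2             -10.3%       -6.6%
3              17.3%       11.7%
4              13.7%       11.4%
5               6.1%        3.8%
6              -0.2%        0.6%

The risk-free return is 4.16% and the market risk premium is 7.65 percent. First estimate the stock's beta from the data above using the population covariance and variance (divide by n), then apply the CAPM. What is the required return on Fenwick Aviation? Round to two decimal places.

Mean R_i = (11.1 − 10.3 + 17.3 + 13.7 + 6.1 − 0.2) / 6 = 6.2833%
Mean R_m = (8.2 − 6.6 + 11.7 + 11.4 + 3.8 + 0.6) / 6 = 4.8500%
Σ(R_i − R̄_i)(R_m − R̄_m) = 357.8050  ⇒  Cov = 357.8050 / 6 = 59.6342
Σ(R_m − R̄_m)² = 251.3150  ⇒  Var(R_m) = 251.3150 / 6 = 41.8858
β = Cov / Var(R_m) = 59.6342 / 41.8858 = 1.4237
E(R) = R_f + β × MRP = 4.16% + 1.4237 × 7.65% = 15.05%

15.05%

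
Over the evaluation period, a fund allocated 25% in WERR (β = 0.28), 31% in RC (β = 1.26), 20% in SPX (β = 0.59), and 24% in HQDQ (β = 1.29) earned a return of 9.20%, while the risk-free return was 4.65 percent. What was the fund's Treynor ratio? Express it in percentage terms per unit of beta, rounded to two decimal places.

β_P = 0.25×0.28 + 0.31×1.26 + 0.20×0.59 + 0.24×1.29 = 0.8882
Treynor = (R_P − R_f) / β_P = (9.20% − 4.65%) / 0.8882 = 4.55% / 0.8882 = 5.12%

5.12%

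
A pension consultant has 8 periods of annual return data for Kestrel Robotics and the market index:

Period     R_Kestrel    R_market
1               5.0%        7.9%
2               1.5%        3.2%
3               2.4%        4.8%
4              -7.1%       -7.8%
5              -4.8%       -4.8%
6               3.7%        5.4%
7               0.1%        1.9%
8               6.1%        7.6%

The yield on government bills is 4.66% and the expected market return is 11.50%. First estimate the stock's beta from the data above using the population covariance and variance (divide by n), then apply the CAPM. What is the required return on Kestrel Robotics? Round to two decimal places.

Mean R_i = (5.0 + 1.5 + 2.4 − 7.1 − 4.8 + 3.7 + 0.1 + 6.1) / 8 = 0.8625%
Mean R_m = (7.9 + 3.2 + 4.8 − 7.8 − 4.8 + 5.4 + 1.9 + 7.6) / 8 = 2.2750%
Σ(R_i − R̄_i)(R_m − R̄_m) = 185.0725  ⇒  Cov = 185.0725 / 8 = 23.1341
Σ(R_m − R̄_m)² = 228.6950  ⇒  Var(R_m) = 228.6950 / 8 = 28.5869
β = Cov / Var(R_m) = 23.1341 / 28.5869 = 0.8093
MRP = 11.50% − 4.66% = 6.84%
E(R) = R_f + β × MRP = 4.66% + 0.8093 × 6.84% = 10.20%

10.20%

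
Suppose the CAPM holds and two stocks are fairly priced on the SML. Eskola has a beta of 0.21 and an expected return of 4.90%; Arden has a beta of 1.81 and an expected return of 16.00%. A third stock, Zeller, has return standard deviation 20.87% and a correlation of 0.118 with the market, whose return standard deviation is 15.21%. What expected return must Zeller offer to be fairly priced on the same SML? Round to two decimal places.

4.57%

MRP = (16.00% − 4.90%) / (1.81 − 0.21) = 6.9375%
R_f = 4.90% − 0.21 × 6.9375% = 3.4431%
β_Zeller = ρ·σ_i/σ_m = 0.118 × 20.87 / 15.21 = 0.1619
E(R_Zeller) = R_f + β × MRP = 3.4431% + 0.1619 × 6.9375% = 4.57%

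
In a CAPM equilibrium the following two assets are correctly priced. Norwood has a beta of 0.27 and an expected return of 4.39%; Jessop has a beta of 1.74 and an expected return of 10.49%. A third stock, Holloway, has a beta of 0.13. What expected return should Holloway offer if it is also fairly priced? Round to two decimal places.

3.81%

MRP (SML slope) = (10.49% − 4.39%) / (1.74 − 0.27) = 6.10% / 1.47 = 4.1497%
R_f (intercept) = 4.39% − 0.27 × 4.1497% = 3.2696%
E(R_Holloway) = R_f + β × MRP = 3.2696% + 0.13 × 4.1497% = 3.81%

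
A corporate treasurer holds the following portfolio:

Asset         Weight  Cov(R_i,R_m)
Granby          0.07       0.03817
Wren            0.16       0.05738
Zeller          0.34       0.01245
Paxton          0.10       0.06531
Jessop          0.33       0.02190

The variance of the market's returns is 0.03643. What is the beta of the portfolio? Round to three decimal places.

β_Granby = 0.03817 / 0.03643 = 1.0478
β_Wren = 0.05738 / 0.03643 = 1.5751
β_Zeller = 0.01245 / 0.03643 = 0.3418
β_Paxton = 0.06531 / 0.03643 = 1.7928
β_Jessop = 0.02190 / 0.03643 = 0.6012
β_P = Σ w_i β_i = 0.07×1.0478 + 0.16×1.5751 + 0.34×0.3418 + 0.10×1.7928 + 0.33×0.6012 = 0.8193

0.819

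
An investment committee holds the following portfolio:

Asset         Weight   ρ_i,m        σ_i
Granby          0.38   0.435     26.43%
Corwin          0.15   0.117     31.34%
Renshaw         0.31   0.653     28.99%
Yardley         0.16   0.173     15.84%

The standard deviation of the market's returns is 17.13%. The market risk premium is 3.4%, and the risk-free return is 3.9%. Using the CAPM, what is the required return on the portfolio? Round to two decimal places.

β_Granby = 0.435 × 26.43% / 17.13% = 0.6712
β_Corwin = 0.117 × 31.34% / 17.13% = 0.2141
β_Renshaw = 0.653 × 28.99% / 17.13% = 1.1051
β_Yardley = 0.173 × 15.84% / 17.13% = 0.1600
β_P = Σ w_i β_i = 0.38×0.6712 + 0.15×0.2141 + 0.31×1.1051 + 0.16×0.1600 = 0.6554
E(R_P) = R_f + β_P × MRP = 3.9% + 0.6554 × 3.4% = 6.13%

6.13%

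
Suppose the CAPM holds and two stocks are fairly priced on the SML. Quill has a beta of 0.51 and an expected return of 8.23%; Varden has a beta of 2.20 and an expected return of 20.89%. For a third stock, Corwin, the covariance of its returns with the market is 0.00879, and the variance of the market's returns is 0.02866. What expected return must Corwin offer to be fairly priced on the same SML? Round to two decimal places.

6.71%

MRP = (20.89% − 8.23%) / (2.20 − 0.51) = 7.4911%
R_f = 8.23% − 0.51 × 7.4911% = 4.4095%
β_Corwin = Cov / Var(R_m) = 0.00879 / 0.02866 = 0.3067
E(R_Corwin) = R_f + β × MRP = 4.4095% + 0.3067 × 7.4911% = 6.71%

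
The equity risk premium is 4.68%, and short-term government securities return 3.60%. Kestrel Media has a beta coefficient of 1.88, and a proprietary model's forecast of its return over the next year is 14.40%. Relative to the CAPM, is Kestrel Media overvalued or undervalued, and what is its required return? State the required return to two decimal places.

Required return = R_f + β·MRP = 3.60% + 1.88 × 4.68% = 12.40%
Forecast 14.40% > required 12.40% → the stock plots above the SML → undervalued.

Undervalued; required return 12.40%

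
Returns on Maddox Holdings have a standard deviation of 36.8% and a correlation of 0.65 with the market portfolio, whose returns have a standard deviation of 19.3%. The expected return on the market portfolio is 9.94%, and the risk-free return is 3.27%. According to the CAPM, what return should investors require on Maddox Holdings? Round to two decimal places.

β = ρ × σ_i / σ_m = 0.65 × 36.8% / 19.3% = 1.2394
MRP = 9.94% − 3.27% = 6.67%
E(R) = 3.27% + 1.2394 × 6.67% = 11.54%

11.54%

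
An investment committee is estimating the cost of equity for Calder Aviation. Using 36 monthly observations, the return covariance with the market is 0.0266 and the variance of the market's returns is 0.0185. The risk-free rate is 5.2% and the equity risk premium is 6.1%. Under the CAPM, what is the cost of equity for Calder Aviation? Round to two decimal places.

13.97%

β = Cov(R_i, R_m) / Var(R_m) = 0.0266 / 0.0185 = 1.4378
E(R) = R_f + β × MRP = 5.2% + 1.4378 × 6.1% = 13.97%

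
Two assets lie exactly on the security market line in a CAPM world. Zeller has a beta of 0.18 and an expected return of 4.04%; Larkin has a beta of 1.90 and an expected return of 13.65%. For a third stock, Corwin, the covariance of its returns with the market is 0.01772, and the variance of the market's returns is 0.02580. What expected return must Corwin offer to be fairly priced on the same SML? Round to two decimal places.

MRP = (13.65% − 4.04%) / (1.90 − 0.18) = 5.5872%
R_f = 4.04% − 0.18 × 5.5872% = 3.0343%
β_Corwin = Cov / Var(R_m) = 0.01772 / 0.02580 = 0.6868
E(R_Corwin) = R_f + β × MRP = 3.0343% + 0.6868 × 5.5872% = 6.87%

6.87%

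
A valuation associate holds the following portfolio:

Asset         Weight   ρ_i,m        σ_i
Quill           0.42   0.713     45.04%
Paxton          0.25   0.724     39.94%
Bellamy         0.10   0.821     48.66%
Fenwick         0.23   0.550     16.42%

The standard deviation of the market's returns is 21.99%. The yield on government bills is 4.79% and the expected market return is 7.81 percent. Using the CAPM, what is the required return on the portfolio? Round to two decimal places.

8.47%

β_Quill = 0.713 × 45.04% / 21.99% = 1.4604
β_Paxton = 0.724 × 39.94% / 21.99% = 1.3150
β_Bellamy = 0.821 × 48.66% / 21.99% = 1.8167
β_Fenwick = 0.550 × 16.42% / 21.99% = 0.4107
β_P = Σ w_i β_i = 0.42×1.4604 + 0.25×1.3150 + 0.10×1.8167 + 0.23×0.4107 = 1.2182
MRP = 7.81% − 4.79% = 3.02%
E(R_P) = R_f + β_P × MRP = 4.79% + 1.2182 × 3.02% = 8.47%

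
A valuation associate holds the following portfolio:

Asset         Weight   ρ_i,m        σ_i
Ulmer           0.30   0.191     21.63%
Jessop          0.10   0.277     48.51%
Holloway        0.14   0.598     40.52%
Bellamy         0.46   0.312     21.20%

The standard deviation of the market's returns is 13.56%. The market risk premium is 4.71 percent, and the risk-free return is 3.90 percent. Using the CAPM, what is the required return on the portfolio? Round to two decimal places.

β_Ulmer = 0.191 × 21.63% / 13.56% = 0.3047
β_Jessop = 0.277 × 48.51% / 13.56% = 0.9909
β_Holloway = 0.598 × 40.52% / 13.56% = 1.7869
β_Bellamy = 0.312 × 21.20% / 13.56% = 0.4878
β_P = Σ w_i β_i = 0.30×0.3047 + 0.10×0.9909 + 0.14×1.7869 + 0.46×0.4878 = 0.6651
E(R_P) = R_f + β_P × MRP = 3.90% + 0.6651 × 4.71% = 7.03%

7.03%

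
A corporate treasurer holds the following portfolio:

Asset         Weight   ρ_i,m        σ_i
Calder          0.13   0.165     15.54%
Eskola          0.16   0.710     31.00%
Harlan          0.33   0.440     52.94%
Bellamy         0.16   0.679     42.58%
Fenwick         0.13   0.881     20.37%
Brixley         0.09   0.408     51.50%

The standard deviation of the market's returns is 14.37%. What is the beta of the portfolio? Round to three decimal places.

1.419

β_Calder = 0.165 × 15.54% / 14.37% = 0.1784
β_Eskola = 0.710 × 31.00% / 14.37% = 1.5317
β_Harlan = 0.440 × 52.94% / 14.37% = 1.6210
β_Bellamy = 0.679 × 42.58% / 14.37% = 2.0120
β_Fenwick = 0.881 × 20.37% / 14.37% = 1.2488
β_Brixley = 0.408 × 51.50% / 14.37% = 1.4622
β_P = Σ w_i β_i = 0.13×0.1784 + 0.16×1.5317 + 0.33×1.6210 + 0.16×2.0120 + 0.13×1.2488 + 0.09×1.4622 = 1.4191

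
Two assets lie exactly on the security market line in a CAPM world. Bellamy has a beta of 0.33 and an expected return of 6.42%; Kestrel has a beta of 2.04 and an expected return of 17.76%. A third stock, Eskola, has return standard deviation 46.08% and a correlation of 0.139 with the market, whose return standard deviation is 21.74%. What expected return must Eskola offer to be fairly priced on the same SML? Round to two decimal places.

MRP = (17.76% − 6.42%) / (2.04 − 0.33) = 6.6316%
R_f = 6.42% − 0.33 × 6.6316% = 4.2316%
β_Eskola = ρ·σ_i/σ_m = 0.139 × 46.08 / 21.74 = 0.2946
E(R_Eskola) = R_f + β × MRP = 4.2316% + 0.2946 × 6.6316% = 6.19%

6.19%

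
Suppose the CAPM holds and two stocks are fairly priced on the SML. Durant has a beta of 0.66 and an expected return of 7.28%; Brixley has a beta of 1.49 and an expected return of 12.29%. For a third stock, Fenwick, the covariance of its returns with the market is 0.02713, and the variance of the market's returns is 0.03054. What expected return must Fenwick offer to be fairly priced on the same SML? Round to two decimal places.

MRP = (12.29% − 7.28%) / (1.49 − 0.66) = 6.0361%
R_f = 7.28% − 0.66 × 6.0361% = 3.2962%
β_Fenwick = Cov / Var(R_m) = 0.02713 / 0.03054 = 0.8883
E(R_Fenwick) = R_f + β × MRP = 3.2962% + 0.8883 × 6.0361% = 8.66%

8.66%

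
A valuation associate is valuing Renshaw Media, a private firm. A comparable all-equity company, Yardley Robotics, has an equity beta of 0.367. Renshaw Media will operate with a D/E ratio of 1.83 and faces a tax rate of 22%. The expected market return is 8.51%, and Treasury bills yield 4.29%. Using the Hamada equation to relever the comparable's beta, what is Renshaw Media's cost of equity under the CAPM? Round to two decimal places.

8.05%

β_L = β_U × [1 + (1 − t)(D/E)] = 0.367 × [1 + (1 − 0.22) × 1.83]
    = 0.367 × [1 + 0.78 × 1.83] = 0.367 × 2.4274 = 0.8909
MRP = 8.51% − 4.29% = 4.22%
E(R) = R_f + β_L × MRP = 4.29% + 0.8909 × 4.22% = 8.05%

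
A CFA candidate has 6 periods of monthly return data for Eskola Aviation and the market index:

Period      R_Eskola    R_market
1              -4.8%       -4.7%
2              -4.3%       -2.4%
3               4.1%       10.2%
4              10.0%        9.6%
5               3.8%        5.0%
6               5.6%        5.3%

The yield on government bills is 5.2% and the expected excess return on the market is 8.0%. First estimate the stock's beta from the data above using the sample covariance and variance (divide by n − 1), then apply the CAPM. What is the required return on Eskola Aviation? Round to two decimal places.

12.15%

Mean R_i = (-4.8 − 4.3 + 4.1 + 10.0 + 3.8 + 5.6) / 6 = 2.4000%
Mean R_m = (-4.7 − 2.4 + 10.2 + 9.6 + 5.0 + 5.3) / 6 = 3.8333%
Σ(R_i − R̄_i)(R_m − R̄_m) = 164.1800  ⇒  Cov = 164.1800 / 5 = 32.8360
Σ(R_m − R̄_m)² = 188.9733  ⇒  Var(R_m) = 188.9733 / 5 = 37.7947
β = Cov / Var(R_m) = 32.8360 / 37.7947 = 0.8688
E(R) = R_f + β × MRP = 5.2% + 0.8688 × 8.0% = 12.15%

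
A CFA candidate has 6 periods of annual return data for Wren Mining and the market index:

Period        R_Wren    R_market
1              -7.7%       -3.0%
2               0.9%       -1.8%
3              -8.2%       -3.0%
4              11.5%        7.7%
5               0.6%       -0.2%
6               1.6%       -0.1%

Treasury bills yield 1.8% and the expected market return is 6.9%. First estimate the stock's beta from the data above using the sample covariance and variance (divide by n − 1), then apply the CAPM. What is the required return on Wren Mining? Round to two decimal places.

Mean R_i = (-7.7 + 0.9 − 8.2 + 11.5 + 0.6 + 1.6) / 6 = -0.2167%
Mean R_m = (-3.0 − 1.8 − 3.0 + 7.7 − 0.2 − 0.1) / 6 = -0.0667%
Σ(R_i − R̄_i)(R_m − R̄_m) = 134.2633  ⇒  Cov = 134.2633 / 5 = 26.8527
Σ(R_m − R̄_m)² = 80.5533  ⇒  Var(R_m) = 80.5533 / 5 = 16.1107
β = Cov / Var(R_m) = 26.8527 / 16.1107 = 1.6668
MRP = 6.9% − 1.8% = 5.10%
E(R) = R_f + β × MRP = 1.8% + 1.6668 × 5.1% = 10.30%

10.30%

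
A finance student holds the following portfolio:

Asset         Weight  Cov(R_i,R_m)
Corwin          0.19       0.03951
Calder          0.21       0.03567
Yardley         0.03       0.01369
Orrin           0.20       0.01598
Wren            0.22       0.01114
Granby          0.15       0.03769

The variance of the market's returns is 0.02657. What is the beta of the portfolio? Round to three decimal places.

1.005

β_Corwin = 0.03951 / 0.02657 = 1.4870
β_Calder = 0.03567 / 0.02657 = 1.3425
β_Yardley = 0.01369 / 0.02657 = 0.5152
β_Orrin = 0.01598 / 0.02657 = 0.6014
β_Wren = 0.01114 / 0.02657 = 0.4193
β_Granby = 0.03769 / 0.02657 = 1.4185
β_P = Σ w_i β_i = 0.19×1.4870 + 0.21×1.3425 + 0.03×0.5152 + 0.20×0.6014 + 0.22×0.4193 + 0.15×1.4185 = 1.0052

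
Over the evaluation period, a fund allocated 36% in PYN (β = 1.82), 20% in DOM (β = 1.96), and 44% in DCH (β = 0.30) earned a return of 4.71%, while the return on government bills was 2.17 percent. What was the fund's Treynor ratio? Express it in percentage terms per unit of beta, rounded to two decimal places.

β_P = 0.36×1.82 + 0.20×1.96 + 0.44×0.30 = 1.1792
Treynor = (R_P − R_f) / β_P = (4.71% − 2.17%) / 1.1792 = 2.54% / 1.1792 = 2.15%

2.15%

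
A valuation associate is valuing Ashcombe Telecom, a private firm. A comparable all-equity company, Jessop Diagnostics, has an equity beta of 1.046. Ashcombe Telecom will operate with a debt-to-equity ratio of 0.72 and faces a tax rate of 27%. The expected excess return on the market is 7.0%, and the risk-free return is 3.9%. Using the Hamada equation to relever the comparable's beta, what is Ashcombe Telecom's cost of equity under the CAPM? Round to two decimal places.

15.07%

β_L = β_U × [1 + (1 − t)(D/E)] = 1.046 × [1 + (1 − 0.27) × 0.72]
    = 1.046 × [1 + 0.73 × 0.72] = 1.046 × 1.5256 = 1.5958
E(R) = R_f + β_L × MRP = 3.9% + 1.5958 × 7.0% = 15.07%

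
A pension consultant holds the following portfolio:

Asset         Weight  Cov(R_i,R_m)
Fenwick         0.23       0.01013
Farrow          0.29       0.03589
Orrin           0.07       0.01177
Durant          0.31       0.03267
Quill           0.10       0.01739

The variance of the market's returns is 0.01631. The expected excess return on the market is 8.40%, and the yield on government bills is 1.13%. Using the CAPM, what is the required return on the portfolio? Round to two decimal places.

β_Fenwick = 0.01013 / 0.01631 = 0.6211
β_Farrow = 0.03589 / 0.01631 = 2.2005
β_Orrin = 0.01177 / 0.01631 = 0.7216
β_Durant = 0.03267 / 0.01631 = 2.0031
β_Quill = 0.01739 / 0.01631 = 1.0662
β_P = Σ w_i β_i = 0.23×0.6211 + 0.29×2.2005 + 0.07×0.7216 + 0.31×2.0031 + 0.10×1.0662 = 1.5591
E(R_P) = R_f + β_P × MRP = 1.13% + 1.5591 × 8.40% = 14.23%

14.23%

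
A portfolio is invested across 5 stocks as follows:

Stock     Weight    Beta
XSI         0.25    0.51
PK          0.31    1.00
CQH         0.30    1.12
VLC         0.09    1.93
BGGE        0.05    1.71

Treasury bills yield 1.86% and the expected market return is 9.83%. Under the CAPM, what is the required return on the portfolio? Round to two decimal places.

β_P = Σ w_i β_i = 0.25×0.51 + 0.31×1.00 + 0.30×1.12 + 0.09×1.93 + 0.05×1.71 = 1.0327
MRP = 9.83% − 1.86% = 7.97%
E(R_P) = R_f + β_P × MRP = 1.86% + 1.0327 × 7.97% = 10.09%

10.09%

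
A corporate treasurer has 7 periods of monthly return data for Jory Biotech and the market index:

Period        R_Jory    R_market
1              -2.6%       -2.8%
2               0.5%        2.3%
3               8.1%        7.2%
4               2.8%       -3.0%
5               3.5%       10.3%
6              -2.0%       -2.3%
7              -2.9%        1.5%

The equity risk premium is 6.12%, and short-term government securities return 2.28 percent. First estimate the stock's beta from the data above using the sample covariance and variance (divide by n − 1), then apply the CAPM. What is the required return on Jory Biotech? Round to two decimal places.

Mean R_i = (-2.6 + 0.5 + 8.1 + 2.8 + 3.5 − 2.0 − 2.9) / 7 = 1.0571%
Mean R_m = (-2.8 + 2.3 + 7.2 − 3.0 + 10.3 − 2.3 + 1.5) / 7 = 1.8857%
Σ(R_i − R̄_i)(R_m − R̄_m) = 80.6957  ⇒  Cov = 80.6957 / 6 = 13.4493
Σ(R_m − R̄_m)² = 162.7086  ⇒  Var(R_m) = 162.7086 / 6 = 27.1181
β = Cov / Var(R_m) = 13.4493 / 27.1181 = 0.4960
E(R) = R_f + β × MRP = 2.28% + 0.4960 × 6.12% = 5.32%

5.32%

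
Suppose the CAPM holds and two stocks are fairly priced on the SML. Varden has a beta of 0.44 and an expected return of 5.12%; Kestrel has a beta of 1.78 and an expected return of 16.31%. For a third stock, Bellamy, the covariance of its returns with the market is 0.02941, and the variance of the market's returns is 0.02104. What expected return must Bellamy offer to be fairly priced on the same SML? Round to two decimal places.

13.12%

MRP = (16.31% − 5.12%) / (1.78 − 0.44) = 8.3507%
R_f = 5.12% − 0.44 × 8.3507% = 1.4457%
β_Bellamy = Cov / Var(R_m) = 0.02941 / 0.02104 = 1.3978
E(R_Bellamy) = R_f + β × MRP = 1.4457% + 1.3978 × 8.3507% = 13.12%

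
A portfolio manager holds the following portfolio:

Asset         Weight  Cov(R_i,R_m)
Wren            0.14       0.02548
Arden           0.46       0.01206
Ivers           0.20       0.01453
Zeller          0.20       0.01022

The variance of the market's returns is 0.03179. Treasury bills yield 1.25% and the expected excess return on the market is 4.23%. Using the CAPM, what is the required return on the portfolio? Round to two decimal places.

3.12%

β_Wren = 0.02548 / 0.03179 = 0.8015
β_Arden = 0.01206 / 0.03179 = 0.3794
β_Ivers = 0.01453 / 0.03179 = 0.4571
β_Zeller = 0.01022 / 0.03179 = 0.3215
β_P = Σ w_i β_i = 0.14×0.8015 + 0.46×0.3794 + 0.20×0.4571 + 0.20×0.3215 = 0.4425
E(R_P) = R_f + β_P × MRP = 1.25% + 0.4425 × 4.23% = 3.12%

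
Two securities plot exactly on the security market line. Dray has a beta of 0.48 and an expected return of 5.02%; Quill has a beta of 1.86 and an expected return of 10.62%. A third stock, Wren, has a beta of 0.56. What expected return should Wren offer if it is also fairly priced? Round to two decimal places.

MRP (SML slope) = (10.62% − 5.02%) / (1.86 − 0.48) = 5.60% / 1.38 = 4.0580%
R_f (intercept) = 5.02% − 0.48 × 4.0580% = 3.0722%
E(R_Wren) = R_f + β × MRP = 3.0722% + 0.56 × 4.0580% = 5.34%

5.34%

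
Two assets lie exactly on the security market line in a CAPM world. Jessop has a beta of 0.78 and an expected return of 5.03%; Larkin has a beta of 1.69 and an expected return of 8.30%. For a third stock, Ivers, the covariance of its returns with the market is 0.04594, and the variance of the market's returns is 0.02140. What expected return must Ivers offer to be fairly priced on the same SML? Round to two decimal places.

MRP = (8.30% − 5.03%) / (1.69 − 0.78) = 3.5934%
R_f = 5.03% − 0.78 × 3.5934% = 2.2271%
β_Ivers = Cov / Var(R_m) = 0.04594 / 0.02140 = 2.1467
E(R_Ivers) = R_f + β × MRP = 2.2271% + 2.1467 × 3.5934% = 9.94%

9.94%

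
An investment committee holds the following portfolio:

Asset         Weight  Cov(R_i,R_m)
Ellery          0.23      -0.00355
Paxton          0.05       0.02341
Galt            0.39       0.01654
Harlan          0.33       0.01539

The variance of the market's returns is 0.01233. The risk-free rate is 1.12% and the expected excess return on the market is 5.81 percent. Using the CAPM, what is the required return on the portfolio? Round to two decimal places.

β_Ellery = -0.00355 / 0.01233 = -0.2879
β_Paxton = 0.02341 / 0.01233 = 1.8986
β_Galt = 0.01654 / 0.01233 = 1.3414
β_Harlan = 0.01539 / 0.01233 = 1.2482
β_P = Σ w_i β_i = 0.23×-0.2879 + 0.05×1.8986 + 0.39×1.3414 + 0.33×1.2482 = 0.9638
E(R_P) = R_f + β_P × MRP = 1.12% + 0.9638 × 5.81% = 6.72%

6.72%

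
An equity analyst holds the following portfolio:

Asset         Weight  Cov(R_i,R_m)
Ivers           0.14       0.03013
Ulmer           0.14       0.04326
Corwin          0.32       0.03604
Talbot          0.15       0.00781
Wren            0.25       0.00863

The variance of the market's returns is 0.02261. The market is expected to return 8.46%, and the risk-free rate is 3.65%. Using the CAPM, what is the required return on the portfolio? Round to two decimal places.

β_Ivers = 0.03013 / 0.02261 = 1.3326
β_Ulmer = 0.04326 / 0.02261 = 1.9133
β_Corwin = 0.03604 / 0.02261 = 1.5940
β_Talbot = 0.00781 / 0.02261 = 0.3454
β_Wren = 0.00863 / 0.02261 = 0.3817
β_P = Σ w_i β_i = 0.14×1.3326 + 0.14×1.9133 + 0.32×1.5940 + 0.15×0.3454 + 0.25×0.3817 = 1.1117
MRP = 8.46% − 3.65% = 4.81%
E(R_P) = R_f + β_P × MRP = 3.65% + 1.1117 × 4.81% = 9.00%

9.00%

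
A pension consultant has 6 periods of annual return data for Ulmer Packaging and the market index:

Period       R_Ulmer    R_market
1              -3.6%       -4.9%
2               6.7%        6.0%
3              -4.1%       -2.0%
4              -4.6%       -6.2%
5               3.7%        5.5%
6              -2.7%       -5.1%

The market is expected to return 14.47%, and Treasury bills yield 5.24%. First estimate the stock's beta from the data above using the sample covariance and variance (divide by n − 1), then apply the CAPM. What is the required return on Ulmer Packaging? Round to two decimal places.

12.78%

Mean R_i = (-3.6 + 6.7 − 4.1 − 4.6 + 3.7 − 2.7) / 6 = -0.7667%
Mean R_m = (-4.9 + 6.0 − 2.0 − 6.2 + 5.5 − 5.1) / 6 = -1.1167%
Σ(R_i − R̄_i)(R_m − R̄_m) = 123.5433  ⇒  Cov = 123.5433 / 5 = 24.7087
Σ(R_m − R̄_m)² = 151.2283  ⇒  Var(R_m) = 151.2283 / 5 = 30.2457
β = Cov / Var(R_m) = 24.7087 / 30.2457 = 0.8169
MRP = 14.47% − 5.24% = 9.23%
E(R) = R_f + β × MRP = 5.24% + 0.8169 × 9.23% = 12.78%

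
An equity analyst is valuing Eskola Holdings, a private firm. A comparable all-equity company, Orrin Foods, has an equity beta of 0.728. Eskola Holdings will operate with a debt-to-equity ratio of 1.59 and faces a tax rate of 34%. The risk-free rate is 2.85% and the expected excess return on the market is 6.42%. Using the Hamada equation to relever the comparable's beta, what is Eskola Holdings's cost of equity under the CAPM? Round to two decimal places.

β_L = β_U × [1 + (1 − t)(D/E)] = 0.728 × [1 + (1 − 0.34) × 1.59]
    = 0.728 × [1 + 0.66 × 1.59] = 0.728 × 2.0494 = 1.4920
E(R) = R_f + β_L × MRP = 2.85% + 1.4920 × 6.42% = 12.43%

12.43%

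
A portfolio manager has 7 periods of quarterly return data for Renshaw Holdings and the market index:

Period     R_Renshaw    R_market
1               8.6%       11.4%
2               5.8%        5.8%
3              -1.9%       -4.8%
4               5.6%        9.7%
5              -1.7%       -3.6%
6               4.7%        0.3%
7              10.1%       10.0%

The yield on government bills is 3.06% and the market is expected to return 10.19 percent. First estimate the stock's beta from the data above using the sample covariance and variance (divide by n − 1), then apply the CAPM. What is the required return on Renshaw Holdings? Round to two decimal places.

Mean R_i = (8.6 + 5.8 − 1.9 + 5.6 − 1.7 + 4.7 + 10.1) / 7 = 4.4571%
Mean R_m = (11.4 + 5.8 − 4.8 + 9.7 − 3.6 + 0.3 + 10.0) / 7 = 4.1143%
Σ(R_i − R̄_i)(R_m − R̄_m) = 175.2843  ⇒  Cov = 175.2843 / 6 = 29.2141
Σ(R_m − R̄_m)² = 275.2886  ⇒  Var(R_m) = 275.2886 / 6 = 45.8814
β = Cov / Var(R_m) = 29.2141 / 45.8814 = 0.6367
MRP = 10.19% − 3.06% = 7.13%
E(R) = R_f + β × MRP = 3.06% + 0.6367 × 7.13% = 7.60%

7.60%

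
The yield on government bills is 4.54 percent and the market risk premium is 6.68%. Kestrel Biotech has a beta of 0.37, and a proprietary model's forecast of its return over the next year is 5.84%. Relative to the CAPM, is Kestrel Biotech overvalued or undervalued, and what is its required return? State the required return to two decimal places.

Required return = R_f + β·MRP = 4.54% + 0.37 × 6.68% = 7.01%
Forecast 5.84% < required 7.01% → the stock plots below the SML → overvalued.

Overvalued; required return 7.01%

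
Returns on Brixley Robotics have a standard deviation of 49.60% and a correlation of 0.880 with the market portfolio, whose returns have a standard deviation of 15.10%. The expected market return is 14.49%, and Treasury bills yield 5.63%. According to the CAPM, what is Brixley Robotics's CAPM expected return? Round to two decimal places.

β = ρ × σ_i / σ_m = 0.880 × 49.60% / 15.10% = 2.8906
MRP = 14.49% − 5.63% = 8.86%
E(R) = 5.63% + 2.8906 × 8.86% = 31.24%

31.24%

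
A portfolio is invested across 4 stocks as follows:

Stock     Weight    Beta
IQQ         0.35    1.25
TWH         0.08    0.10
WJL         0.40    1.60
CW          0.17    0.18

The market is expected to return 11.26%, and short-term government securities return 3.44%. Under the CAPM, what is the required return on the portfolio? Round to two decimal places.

12.17%

β_P = Σ w_i β_i = 0.35×1.25 + 0.08×0.10 + 0.40×1.60 + 0.17×0.18 = 1.1161
MRP = 11.26% − 3.44% = 7.82%
E(R_P) = R_f + β_P × MRP = 3.44% + 1.1161 × 7.82% = 12.17%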